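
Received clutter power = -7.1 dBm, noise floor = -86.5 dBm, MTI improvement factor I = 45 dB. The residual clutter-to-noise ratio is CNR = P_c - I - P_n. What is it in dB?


CNR = -7.1 - 45 - (-86.5) = 34.4 dB

34.4 dB


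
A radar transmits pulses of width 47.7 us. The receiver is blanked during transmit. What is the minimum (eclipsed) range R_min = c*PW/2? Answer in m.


R_min = 3e8 * 47.7e-6 / 2 = 7155.0 m

7155.0 m


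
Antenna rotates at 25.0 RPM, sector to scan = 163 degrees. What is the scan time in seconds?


t = 163 / (25.0 * 360) * 60 = 1.09 s

1.09 s


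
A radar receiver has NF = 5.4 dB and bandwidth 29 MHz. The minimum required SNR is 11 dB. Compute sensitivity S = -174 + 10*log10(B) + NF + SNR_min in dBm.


10*log10(29000000.0) = 74.62
S = -174 + 74.62 + 5.4 + 11 = -83.0 dBm

-83.0 dBm


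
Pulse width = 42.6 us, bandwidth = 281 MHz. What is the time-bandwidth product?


TBP = 42.6 * 281 = 11970.6

11970.6


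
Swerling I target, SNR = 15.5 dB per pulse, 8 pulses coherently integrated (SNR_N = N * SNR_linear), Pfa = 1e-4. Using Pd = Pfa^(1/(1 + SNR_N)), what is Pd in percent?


SNR_lin = 10^(15.5/10) = 35.48134
SNR_N = 8 * 35.48134 = 283.85072
1/(1 + SNR_N) = 1/284.85072 = 0.0035106
Pd = (1e-4)^0.0035106 = 0.96818
Pd = 96.8%

96.8%


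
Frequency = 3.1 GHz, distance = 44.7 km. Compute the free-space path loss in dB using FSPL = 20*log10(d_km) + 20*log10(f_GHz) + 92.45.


20*log10(44.7) = 33.01
20*log10(3.1) = 9.83
FSPL = 135.3 dB

135.3 dB


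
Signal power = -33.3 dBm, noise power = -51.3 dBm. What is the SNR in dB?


SNR = -33.3 - (-51.3) = 18.0 dB

18.0 dB


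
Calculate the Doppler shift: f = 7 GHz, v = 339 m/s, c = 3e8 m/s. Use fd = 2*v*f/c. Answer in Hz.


fd = 2 * 339 * 7000000000.0 / 3e8 = 15820.0 Hz

15820.0 Hz


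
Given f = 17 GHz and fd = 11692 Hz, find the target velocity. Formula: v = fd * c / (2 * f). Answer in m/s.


v = 11692 * 3e8 / (2 * 17000000000.0) = 103.2 m/s

103.2 m/s


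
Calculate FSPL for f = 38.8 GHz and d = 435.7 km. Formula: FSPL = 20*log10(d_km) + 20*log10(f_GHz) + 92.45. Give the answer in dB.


20*log10(435.7) = 52.78
20*log10(38.8) = 31.78
FSPL = 177.0 dB

177.0 dB


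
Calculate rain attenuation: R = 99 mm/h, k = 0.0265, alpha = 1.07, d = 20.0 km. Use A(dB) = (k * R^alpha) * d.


gamma = 0.0265 * 99^1.07 = 3.618891 dB/km
A = 3.618891 * 20.0 = 72.38 dB

72.38 dB


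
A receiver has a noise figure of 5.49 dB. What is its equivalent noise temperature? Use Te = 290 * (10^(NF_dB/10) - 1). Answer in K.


NF_lin = 10^(5.49/10) = 3.539973
Te = 290 * (3.539973 - 1) = 736.6 K

736.6 K


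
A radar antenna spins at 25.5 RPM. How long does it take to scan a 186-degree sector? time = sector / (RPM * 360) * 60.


t = 186 / (25.5 * 360) * 60 = 1.22 s

1.22 s


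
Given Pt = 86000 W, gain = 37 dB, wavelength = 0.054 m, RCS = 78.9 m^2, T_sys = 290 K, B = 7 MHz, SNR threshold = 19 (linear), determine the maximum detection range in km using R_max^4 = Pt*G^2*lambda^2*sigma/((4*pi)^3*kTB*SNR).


G_lin = 10^(37/10) = 5011.872336
R^4 = 86000 * 5011.872336^2 * 0.054^2 * 78.9 / ((4*pi)^3 * 1.38e-23 * 290 * 7000000.0 * 19)
R^4 = 4.70549e20 m^4
R_max = (4.70549e20)^(1/4) = 147282.5 m = 147.3 km

147.3 km


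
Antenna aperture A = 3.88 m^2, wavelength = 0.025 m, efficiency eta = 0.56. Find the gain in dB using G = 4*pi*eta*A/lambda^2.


G_linear = 4*pi*0.56*3.88/0.025^2 = 43686.74
G_dB = 10*log10(43686.74) = 46.4 dB

46.4 dB


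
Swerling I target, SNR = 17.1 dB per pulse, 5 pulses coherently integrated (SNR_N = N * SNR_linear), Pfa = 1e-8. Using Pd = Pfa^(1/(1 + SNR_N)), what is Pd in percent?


SNR_lin = 10^(17.1/10) = 51.28614
SNR_N = 5 * 51.28614 = 256.4307
1/(1 + SNR_N) = 1/257.4307 = 0.0038845
Pd = (1e-8)^0.0038845 = 0.93094
Pd = 93.1%

93.1%


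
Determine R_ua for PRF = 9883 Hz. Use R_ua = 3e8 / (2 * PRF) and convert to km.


R_ua = 3e8 / (2 * 9883) = 15177.6 m = 15.2 km

15.2 km


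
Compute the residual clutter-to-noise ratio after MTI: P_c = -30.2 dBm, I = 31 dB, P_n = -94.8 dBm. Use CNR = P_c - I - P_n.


CNR = -30.2 - 31 - (-94.8) = 33.6 dB

33.6 dB


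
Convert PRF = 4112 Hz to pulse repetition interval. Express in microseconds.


PRI = 1/4112 = 0.0002431907 s = 243.2 us

243.2 us


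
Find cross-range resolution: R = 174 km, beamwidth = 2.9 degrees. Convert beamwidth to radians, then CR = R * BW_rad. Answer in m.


BW_rad = 0.050614548
CR = 174000 * 0.050614548 = 8806.9 m

8806.9 m


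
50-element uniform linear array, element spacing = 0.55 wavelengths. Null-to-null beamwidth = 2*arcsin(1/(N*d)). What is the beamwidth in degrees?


1/(N*d) = 1/(50*0.55) = 0.036364
BW = 2*arcsin(0.036364) = 4.2 degrees

4.2 degrees


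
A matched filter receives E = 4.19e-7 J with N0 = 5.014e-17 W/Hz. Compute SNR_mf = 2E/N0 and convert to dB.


SNR_lin = 2 * 4.19e-7 / 5.014e-17 = 1.671e10
SNR_dB = 10*log10(1.671e10) = 102.2 dB

102.2 dB


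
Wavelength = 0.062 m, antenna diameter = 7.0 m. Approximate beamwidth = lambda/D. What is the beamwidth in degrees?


BW_rad = 0.062 / 7.0 = 0.008857
BW_deg = 0.51 degrees

0.51 degrees


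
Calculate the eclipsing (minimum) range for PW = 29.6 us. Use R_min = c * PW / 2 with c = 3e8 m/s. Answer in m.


R_min = 3e8 * 29.6e-6 / 2 = 4440.0 m

4440.0 m


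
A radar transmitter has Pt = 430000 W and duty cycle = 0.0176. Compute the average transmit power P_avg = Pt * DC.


P_avg = 430000 * 0.0176 = 7568.0 W

7568.0 W


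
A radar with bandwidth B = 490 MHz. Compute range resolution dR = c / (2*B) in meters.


dR = 3e8 / (2 * 490000000.0) = 0.31 m

0.31 m


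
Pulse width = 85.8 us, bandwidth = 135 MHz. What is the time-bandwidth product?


TBP = 85.8 * 135 = 11583.0

11583.0


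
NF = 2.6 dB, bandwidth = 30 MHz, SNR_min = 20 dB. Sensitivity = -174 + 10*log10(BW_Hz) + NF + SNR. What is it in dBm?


10*log10(30000000.0) = 74.77
S = -174 + 74.77 + 2.6 + 20 = -76.6 dBm

-76.6 dBm


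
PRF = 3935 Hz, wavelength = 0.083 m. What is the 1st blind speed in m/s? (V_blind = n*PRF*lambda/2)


V_blind = 1 * 3935 * 0.083 / 2 = 163.3 m/s

163.3 m/s


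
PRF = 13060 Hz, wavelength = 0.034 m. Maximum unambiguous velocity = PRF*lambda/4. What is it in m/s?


V_ua = 13060 * 0.034 / 4 = 111.0 m/s

111.0 m/s


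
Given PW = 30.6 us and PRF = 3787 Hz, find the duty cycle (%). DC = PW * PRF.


DC = 30.6e-6 * 3787 * 100 = 11.59%

11.59%


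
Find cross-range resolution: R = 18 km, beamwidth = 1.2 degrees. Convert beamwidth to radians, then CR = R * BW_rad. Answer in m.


BW_rad = 0.020943951
CR = 18000 * 0.020943951 = 377.0 m

377.0 m


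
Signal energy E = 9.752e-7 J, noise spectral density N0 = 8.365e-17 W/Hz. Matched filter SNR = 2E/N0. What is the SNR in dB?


SNR_lin = 2 * 9.752e-7 / 8.365e-17 = 2.332e10
SNR_dB = 10*log10(2.332e10) = 103.7 dB

103.7 dB


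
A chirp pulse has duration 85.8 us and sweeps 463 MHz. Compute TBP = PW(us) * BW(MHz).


TBP = 85.8 * 463 = 39725.4

39725.4


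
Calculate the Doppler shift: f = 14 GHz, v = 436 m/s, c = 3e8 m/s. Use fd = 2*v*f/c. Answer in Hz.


fd = 2 * 436 * 14000000000.0 / 3e8 = 40693.3 Hz

40693.3 Hz


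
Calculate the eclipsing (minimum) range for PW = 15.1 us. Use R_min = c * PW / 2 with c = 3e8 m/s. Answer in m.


R_min = 3e8 * 15.1e-6 / 2 = 2265.0 m

2265.0 m


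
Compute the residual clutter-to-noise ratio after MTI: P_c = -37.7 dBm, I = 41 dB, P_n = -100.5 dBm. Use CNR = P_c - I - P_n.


CNR = -37.7 - 41 - (-100.5) = 21.8 dB

21.8 dB


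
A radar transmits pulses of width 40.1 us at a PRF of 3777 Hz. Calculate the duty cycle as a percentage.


DC = 40.1e-6 * 3777 * 100 = 15.15%

15.15%


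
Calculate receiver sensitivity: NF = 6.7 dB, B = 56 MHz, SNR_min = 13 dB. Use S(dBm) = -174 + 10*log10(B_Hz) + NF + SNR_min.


10*log10(56000000.0) = 77.48
S = -174 + 77.48 + 6.7 + 13 = -76.8 dBm

-76.8 dBm


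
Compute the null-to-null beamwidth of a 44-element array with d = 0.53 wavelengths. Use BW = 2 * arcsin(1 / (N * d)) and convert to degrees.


1/(N*d) = 1/(44*0.53) = 0.042882
BW = 2*arcsin(0.042882) = 4.9 degrees

4.9 degrees


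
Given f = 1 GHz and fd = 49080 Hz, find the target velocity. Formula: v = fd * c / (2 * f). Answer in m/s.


v = 49080 * 3e8 / (2 * 1000000000.0) = 7362.0 m/s

7362.0 m/s


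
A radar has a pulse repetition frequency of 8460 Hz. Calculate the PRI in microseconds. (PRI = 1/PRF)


PRI = 1/8460 = 0.0001182033 s = 118.2 us

118.2 us


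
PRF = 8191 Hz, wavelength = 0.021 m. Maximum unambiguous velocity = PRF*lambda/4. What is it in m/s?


V_ua = 8191 * 0.021 / 4 = 43.0 m/s

43.0 m/s


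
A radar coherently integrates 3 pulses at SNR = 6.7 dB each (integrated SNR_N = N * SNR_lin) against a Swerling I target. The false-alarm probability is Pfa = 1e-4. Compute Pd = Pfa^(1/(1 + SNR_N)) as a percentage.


SNR_lin = 10^(6.7/10) = 4.67735
SNR_N = 3 * 4.67735 = 14.03205
1/(1 + SNR_N) = 1/15.03205 = 0.0665245
Pd = (1e-4)^0.0665245 = 0.54188
Pd = 54.2%

54.2%


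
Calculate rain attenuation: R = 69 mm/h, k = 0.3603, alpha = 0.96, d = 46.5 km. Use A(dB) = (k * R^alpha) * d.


gamma = 0.3603 * 69^0.96 = 20.987436 dB/km
A = 20.987436 * 46.5 = 975.92 dB

975.92 dB


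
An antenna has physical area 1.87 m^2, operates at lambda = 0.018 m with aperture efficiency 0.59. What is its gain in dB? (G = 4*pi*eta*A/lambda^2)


G_linear = 4*pi*0.59*1.87/0.018^2 = 42791.59
G_dB = 10*log10(42791.59) = 46.3 dB

46.3 dB


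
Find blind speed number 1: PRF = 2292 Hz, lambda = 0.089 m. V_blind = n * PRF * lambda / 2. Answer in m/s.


V_blind = 1 * 2292 * 0.089 / 2 = 102.0 m/s

102.0 m/s


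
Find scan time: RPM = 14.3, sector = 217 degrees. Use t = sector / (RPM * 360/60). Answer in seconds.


t = 217 / (14.3 * 360) * 60 = 2.53 s

2.53 s


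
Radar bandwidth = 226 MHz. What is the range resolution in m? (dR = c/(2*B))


dR = 3e8 / (2 * 226000000.0) = 0.66 m

0.66 m


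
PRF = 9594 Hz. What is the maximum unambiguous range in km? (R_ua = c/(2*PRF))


R_ua = 3e8 / (2 * 9594) = 15634.8 m = 15.6 km

15.6 km


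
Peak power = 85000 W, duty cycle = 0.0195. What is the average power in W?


P_avg = 85000 * 0.0195 = 1657.5 W

1657.5 W


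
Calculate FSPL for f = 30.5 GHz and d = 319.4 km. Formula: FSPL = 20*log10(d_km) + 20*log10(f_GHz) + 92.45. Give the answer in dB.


20*log10(319.4) = 50.09
20*log10(30.5) = 29.69
FSPL = 172.2 dB

172.2 dB


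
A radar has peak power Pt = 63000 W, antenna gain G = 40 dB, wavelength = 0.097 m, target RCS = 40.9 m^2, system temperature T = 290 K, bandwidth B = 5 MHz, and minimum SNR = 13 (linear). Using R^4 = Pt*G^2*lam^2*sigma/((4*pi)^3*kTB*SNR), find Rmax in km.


G_lin = 10^(40/10) = 10000.0
R^4 = 63000 * 10000.0^2 * 0.097^2 * 40.9 / ((4*pi)^3 * 1.38e-23 * 290 * 5000000.0 * 13)
R^4 = 4.69664e21 m^4
R_max = (4.69664e21)^(1/4) = 261786.2 m = 261.8 km

261.8 km


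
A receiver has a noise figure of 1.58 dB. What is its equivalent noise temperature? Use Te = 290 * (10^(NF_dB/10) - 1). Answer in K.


NF_lin = 10^(1.58/10) = 1.438799
Te = 290 * (1.438799 - 1) = 127.3 K

127.3 K


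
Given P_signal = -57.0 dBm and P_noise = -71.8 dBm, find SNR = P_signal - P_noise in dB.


SNR = -57.0 - (-71.8) = 14.8 dB

14.8 dB


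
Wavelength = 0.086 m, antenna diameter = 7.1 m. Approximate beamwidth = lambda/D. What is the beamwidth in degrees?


BW_rad = 0.086 / 7.1 = 0.012113
BW_deg = 0.69 degrees

0.69 degrees


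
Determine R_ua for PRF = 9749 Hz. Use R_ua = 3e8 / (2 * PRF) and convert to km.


R_ua = 3e8 / (2 * 9749) = 15386.2 m = 15.4 km

15.4 km


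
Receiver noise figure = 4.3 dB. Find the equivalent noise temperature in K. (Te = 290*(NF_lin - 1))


NF_lin = 10^(4.3/10) = 2.691535
Te = 290 * (2.691535 - 1) = 490.5 K

490.5 K


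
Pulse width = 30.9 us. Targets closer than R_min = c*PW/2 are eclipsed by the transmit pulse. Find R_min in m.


R_min = 3e8 * 30.9e-6 / 2 = 4635.0 m

4635.0 m


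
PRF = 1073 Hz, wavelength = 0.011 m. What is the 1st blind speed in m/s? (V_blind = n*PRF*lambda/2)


V_blind = 1 * 1073 * 0.011 / 2 = 5.9 m/s

5.9 m/s


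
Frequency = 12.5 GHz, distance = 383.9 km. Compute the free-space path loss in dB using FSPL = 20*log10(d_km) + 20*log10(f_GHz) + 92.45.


20*log10(383.9) = 51.68
20*log10(12.5) = 21.94
FSPL = 166.1 dB

166.1 dB


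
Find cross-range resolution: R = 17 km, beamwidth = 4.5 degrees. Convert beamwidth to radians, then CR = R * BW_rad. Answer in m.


BW_rad = 0.078539816
CR = 17000 * 0.078539816 = 1335.2 m

1335.2 m


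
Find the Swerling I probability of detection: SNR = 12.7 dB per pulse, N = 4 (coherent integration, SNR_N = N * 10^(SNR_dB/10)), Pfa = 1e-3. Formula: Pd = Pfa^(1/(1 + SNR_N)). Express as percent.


SNR_lin = 10^(12.7/10) = 18.62087
SNR_N = 4 * 18.62087 = 74.48348
1/(1 + SNR_N) = 1/75.48348 = 0.0132479
Pd = (1e-3)^0.0132479 = 0.91255
Pd = 91.3%

91.3%


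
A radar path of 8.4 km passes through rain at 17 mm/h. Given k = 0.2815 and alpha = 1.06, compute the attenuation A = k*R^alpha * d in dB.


gamma = 0.2815 * 17^1.06 = 5.672236 dB/km
A = 5.672236 * 8.4 = 47.65 dB

47.65 dB


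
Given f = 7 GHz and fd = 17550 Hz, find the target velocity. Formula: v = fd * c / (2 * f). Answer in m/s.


v = 17550 * 3e8 / (2 * 7000000000.0) = 376.1 m/s

376.1 m/s


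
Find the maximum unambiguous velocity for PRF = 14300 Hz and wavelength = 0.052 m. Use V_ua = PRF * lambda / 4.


V_ua = 14300 * 0.052 / 4 = 185.9 m/s

185.9 m/s


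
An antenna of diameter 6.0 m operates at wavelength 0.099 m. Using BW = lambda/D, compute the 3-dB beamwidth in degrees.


BW_rad = 0.099 / 6.0 = 0.0165
BW_deg = 0.95 degrees

0.95 degrees


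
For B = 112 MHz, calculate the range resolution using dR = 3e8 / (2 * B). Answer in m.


dR = 3e8 / (2 * 112000000.0) = 1.34 m

1.34 m


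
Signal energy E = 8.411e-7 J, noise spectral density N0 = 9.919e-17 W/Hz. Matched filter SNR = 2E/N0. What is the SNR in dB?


SNR_lin = 2 * 8.411e-7 / 9.919e-17 = 1.696e10
SNR_dB = 10*log10(1.696e10) = 102.3 dB

102.3 dB


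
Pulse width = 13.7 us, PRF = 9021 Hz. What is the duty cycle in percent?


DC = 13.7e-6 * 9021 * 100 = 12.36%

12.36%


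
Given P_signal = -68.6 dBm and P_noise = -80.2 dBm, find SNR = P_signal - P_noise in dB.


SNR = -68.6 - (-80.2) = 11.6 dB

11.6 dB


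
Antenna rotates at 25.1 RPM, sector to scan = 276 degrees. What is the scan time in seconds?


t = 276 / (25.1 * 360) * 60 = 1.83 s

1.83 s


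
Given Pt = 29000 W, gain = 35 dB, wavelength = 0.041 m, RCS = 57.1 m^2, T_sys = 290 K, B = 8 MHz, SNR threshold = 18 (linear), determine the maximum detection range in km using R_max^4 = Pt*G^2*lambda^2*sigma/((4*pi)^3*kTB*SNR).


G_lin = 10^(35/10) = 3162.27766
R^4 = 29000 * 3162.27766^2 * 0.041^2 * 57.1 / ((4*pi)^3 * 1.38e-23 * 290 * 8000000.0 * 18)
R^4 = 2.43407e19 m^4
R_max = (2.43407e19)^(1/4) = 70239.8 m = 70.2 km

70.2 km


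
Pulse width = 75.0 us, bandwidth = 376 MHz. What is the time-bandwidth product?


TBP = 75.0 * 376 = 28200.0

28200.0


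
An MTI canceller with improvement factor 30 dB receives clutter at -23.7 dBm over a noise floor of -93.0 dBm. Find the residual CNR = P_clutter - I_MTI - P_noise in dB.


CNR = -23.7 - 30 - (-93.0) = 39.3 dB

39.3 dB


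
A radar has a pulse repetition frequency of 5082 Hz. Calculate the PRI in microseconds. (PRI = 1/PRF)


PRI = 1/5082 = 0.0001967729 s = 196.8 us

196.8 us


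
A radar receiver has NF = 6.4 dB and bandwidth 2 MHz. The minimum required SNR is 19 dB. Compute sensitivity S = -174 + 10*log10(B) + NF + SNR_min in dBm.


10*log10(2000000.0) = 63.01
S = -174 + 63.01 + 6.4 + 19 = -85.6 dBm

-85.6 dBm


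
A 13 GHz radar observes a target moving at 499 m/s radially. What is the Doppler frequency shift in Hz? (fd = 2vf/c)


fd = 2 * 499 * 13000000000.0 / 3e8 = 43246.7 Hz

43246.7 Hz


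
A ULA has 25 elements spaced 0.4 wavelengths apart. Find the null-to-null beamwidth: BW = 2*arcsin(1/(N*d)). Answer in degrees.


1/(N*d) = 1/(25*0.4) = 0.1
BW = 2*arcsin(0.1) = 11.5 degrees

11.5 degrees


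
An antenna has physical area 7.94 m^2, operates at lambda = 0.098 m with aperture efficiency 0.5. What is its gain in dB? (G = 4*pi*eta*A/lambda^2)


G_linear = 4*pi*0.5*7.94/0.098^2 = 5194.55
G_dB = 10*log10(5194.55) = 37.2 dB

37.2 dB


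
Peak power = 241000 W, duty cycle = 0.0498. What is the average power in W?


P_avg = 241000 * 0.0498 = 12001.8 W

12001.8 W


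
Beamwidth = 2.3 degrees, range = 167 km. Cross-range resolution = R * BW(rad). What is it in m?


BW_rad = 0.040142573
CR = 167000 * 0.040142573 = 6703.8 m

6703.8 m


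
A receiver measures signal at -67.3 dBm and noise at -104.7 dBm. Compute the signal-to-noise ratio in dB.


SNR = -67.3 - (-104.7) = 37.4 dB

37.4 dB


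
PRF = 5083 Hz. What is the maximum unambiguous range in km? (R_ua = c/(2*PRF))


R_ua = 3e8 / (2 * 5083) = 29510.1 m = 29.5 km

29.5 km


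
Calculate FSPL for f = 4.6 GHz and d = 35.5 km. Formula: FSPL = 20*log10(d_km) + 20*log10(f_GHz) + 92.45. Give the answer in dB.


20*log10(35.5) = 31.0
20*log10(4.6) = 13.26
FSPL = 136.7 dB

136.7 dB


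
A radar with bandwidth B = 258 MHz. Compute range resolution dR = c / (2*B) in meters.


dR = 3e8 / (2 * 258000000.0) = 0.58 m

0.58 m


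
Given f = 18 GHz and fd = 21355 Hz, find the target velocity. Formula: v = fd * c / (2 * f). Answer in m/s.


v = 21355 * 3e8 / (2 * 18000000000.0) = 178.0 m/s

178.0 m/s


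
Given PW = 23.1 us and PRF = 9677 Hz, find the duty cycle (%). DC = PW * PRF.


DC = 23.1e-6 * 9677 * 100 = 22.35%

22.35%


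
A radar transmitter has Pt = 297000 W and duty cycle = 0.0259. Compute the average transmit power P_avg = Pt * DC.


P_avg = 297000 * 0.0259 = 7692.3 W

7692.3 W


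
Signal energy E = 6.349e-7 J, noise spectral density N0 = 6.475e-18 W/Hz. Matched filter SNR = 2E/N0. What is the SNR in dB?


SNR_lin = 2 * 6.349e-7 / 6.475e-18 = 1.961e11
SNR_dB = 10*log10(1.961e11) = 112.9 dB

112.9 dB


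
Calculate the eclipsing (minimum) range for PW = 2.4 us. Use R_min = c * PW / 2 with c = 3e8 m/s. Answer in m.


R_min = 3e8 * 2.4e-6 / 2 = 360.0 m

360.0 m


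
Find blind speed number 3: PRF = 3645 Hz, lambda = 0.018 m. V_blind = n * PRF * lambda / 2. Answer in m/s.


V_blind = 3 * 3645 * 0.018 / 2 = 98.4 m/s

98.4 m/s


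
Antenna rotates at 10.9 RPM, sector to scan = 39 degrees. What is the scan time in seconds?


t = 39 / (10.9 * 360) * 60 = 0.6 s

0.6 s


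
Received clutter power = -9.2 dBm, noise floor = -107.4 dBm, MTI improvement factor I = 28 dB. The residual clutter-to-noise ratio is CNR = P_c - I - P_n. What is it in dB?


CNR = -9.2 - 28 - (-107.4) = 70.2 dB

70.2 dB


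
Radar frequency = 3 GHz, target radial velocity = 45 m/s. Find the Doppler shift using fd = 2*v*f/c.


fd = 2 * 45 * 3000000000.0 / 3e8 = 900.0 Hz

900.0 Hz


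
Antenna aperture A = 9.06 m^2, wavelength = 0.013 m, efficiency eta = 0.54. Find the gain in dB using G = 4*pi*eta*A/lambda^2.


G_linear = 4*pi*0.54*9.06/0.013^2 = 363785.28
G_dB = 10*log10(363785.28) = 55.6 dB

55.6 dB


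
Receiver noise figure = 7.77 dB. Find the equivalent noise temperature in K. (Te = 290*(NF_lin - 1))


NF_lin = 10^(7.77/10) = 5.984116
Te = 290 * (5.984116 - 1) = 1445.4 K

1445.4 K


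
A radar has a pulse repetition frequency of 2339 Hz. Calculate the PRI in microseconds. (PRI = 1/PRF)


PRI = 1/2339 = 0.0004275331 s = 427.5 us

427.5 us


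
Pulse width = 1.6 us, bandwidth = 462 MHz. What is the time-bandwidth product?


TBP = 1.6 * 462 = 739.2

739.2


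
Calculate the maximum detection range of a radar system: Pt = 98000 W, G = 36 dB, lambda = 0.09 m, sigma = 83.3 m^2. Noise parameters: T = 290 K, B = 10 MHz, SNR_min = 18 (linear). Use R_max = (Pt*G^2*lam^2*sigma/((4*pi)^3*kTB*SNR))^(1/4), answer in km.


G_lin = 10^(36/10) = 3981.071706
R^4 = 98000 * 3981.071706^2 * 0.09^2 * 83.3 / ((4*pi)^3 * 1.38e-23 * 290 * 10000000.0 * 18)
R^4 = 7.33123e20 m^4
R_max = (7.33123e20)^(1/4) = 164548.6 m = 164.5 km

164.5 km


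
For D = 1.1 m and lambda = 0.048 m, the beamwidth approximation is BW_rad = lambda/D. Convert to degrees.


BW_rad = 0.048 / 1.1 = 0.043636
BW_deg = 2.5 degrees

2.5 degrees


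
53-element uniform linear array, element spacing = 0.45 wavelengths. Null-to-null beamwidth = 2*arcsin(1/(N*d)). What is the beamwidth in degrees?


1/(N*d) = 1/(53*0.45) = 0.041929
BW = 2*arcsin(0.041929) = 4.8 degrees

4.8 degrees


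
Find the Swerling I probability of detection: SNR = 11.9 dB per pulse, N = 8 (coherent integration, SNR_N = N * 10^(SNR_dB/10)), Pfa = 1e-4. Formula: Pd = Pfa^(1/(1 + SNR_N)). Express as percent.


SNR_lin = 10^(11.9/10) = 15.48817
SNR_N = 8 * 15.48817 = 123.90536
1/(1 + SNR_N) = 1/124.90536 = 0.0080061
Pd = (1e-4)^0.0080061 = 0.92891
Pd = 92.9%

92.9%


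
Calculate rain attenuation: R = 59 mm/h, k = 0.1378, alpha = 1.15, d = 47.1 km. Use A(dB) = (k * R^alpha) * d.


gamma = 0.1378 * 59^1.15 = 14.987494 dB/km
A = 14.987494 * 47.1 = 705.91 dB

705.91 dB


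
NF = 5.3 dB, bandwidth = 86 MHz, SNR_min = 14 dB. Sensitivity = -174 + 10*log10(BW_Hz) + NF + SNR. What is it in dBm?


10*log10(86000000.0) = 79.34
S = -174 + 79.34 + 5.3 + 14 = -75.4 dBm

-75.4 dBm


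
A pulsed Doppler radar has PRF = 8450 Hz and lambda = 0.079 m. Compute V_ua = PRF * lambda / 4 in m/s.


V_ua = 8450 * 0.079 / 4 = 166.9 m/s

166.9 m/s


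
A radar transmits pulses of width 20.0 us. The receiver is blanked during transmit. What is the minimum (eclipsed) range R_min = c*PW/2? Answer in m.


R_min = 3e8 * 20.0e-6 / 2 = 3000.0 m

3000.0 m


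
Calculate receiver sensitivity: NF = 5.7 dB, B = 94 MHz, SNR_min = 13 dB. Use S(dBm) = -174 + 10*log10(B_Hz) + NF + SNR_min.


10*log10(94000000.0) = 79.73
S = -174 + 79.73 + 5.7 + 13 = -75.6 dBm

-75.6 dBm


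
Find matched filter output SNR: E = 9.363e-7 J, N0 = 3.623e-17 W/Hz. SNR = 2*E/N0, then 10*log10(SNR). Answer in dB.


SNR_lin = 2 * 9.363e-7 / 3.623e-17 = 5.169e10
SNR_dB = 10*log10(5.169e10) = 107.1 dB

107.1 dB


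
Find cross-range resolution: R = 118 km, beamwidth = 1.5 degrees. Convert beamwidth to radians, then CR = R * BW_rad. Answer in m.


BW_rad = 0.026179939
CR = 118000 * 0.026179939 = 3089.2 m

3089.2 m


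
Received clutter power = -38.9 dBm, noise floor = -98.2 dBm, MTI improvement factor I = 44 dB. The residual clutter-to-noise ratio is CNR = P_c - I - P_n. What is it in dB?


CNR = -38.9 - 44 - (-98.2) = 15.3 dB

15.3 dB


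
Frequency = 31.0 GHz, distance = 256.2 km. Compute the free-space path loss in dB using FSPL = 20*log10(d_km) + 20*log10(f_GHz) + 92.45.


20*log10(256.2) = 48.17
20*log10(31.0) = 29.83
FSPL = 170.4 dB

170.4 dB


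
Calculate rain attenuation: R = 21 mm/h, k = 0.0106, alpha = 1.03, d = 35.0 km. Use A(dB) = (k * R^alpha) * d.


gamma = 0.0106 * 21^1.03 = 0.243889 dB/km
A = 0.243889 * 35.0 = 8.54 dB

8.54 dB


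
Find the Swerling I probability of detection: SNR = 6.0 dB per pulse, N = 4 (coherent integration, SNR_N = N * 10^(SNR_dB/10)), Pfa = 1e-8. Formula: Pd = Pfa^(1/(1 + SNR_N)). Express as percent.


SNR_lin = 10^(6.0/10) = 3.98107
SNR_N = 4 * 3.98107 = 15.92428
1/(1 + SNR_N) = 1/16.92428 = 0.0590867
Pd = (1e-8)^0.0590867 = 0.33675
Pd = 33.7%

33.7%


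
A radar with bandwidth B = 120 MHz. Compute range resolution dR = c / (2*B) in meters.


dR = 3e8 / (2 * 120000000.0) = 1.25 m

1.25 m


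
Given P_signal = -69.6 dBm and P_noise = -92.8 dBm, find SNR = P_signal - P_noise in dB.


SNR = -69.6 - (-92.8) = 23.2 dB

23.2 dB


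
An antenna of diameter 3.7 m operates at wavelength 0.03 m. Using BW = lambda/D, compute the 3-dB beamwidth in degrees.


BW_rad = 0.03 / 3.7 = 0.008108
BW_deg = 0.46 degrees

0.46 degrees


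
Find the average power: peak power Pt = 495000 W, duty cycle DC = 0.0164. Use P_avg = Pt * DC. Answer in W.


P_avg = 495000 * 0.0164 = 8118.0 W

8118.0 W


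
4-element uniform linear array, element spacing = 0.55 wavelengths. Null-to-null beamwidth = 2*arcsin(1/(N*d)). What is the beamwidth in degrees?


1/(N*d) = 1/(4*0.55) = 0.454545
BW = 2*arcsin(0.454545) = 54.1 degrees

54.1 degrees


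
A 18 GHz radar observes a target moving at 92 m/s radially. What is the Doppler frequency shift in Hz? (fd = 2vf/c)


fd = 2 * 92 * 18000000000.0 / 3e8 = 11040.0 Hz

11040.0 Hz


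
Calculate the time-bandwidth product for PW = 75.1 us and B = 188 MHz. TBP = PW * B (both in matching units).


TBP = 75.1 * 188 = 14118.8

14118.8


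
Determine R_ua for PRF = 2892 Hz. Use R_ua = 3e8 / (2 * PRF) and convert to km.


R_ua = 3e8 / (2 * 2892) = 51867.2 m = 51.9 km

51.9 km


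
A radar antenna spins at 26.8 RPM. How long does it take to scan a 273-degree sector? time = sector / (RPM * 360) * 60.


t = 273 / (26.8 * 360) * 60 = 1.7 s

1.7 s


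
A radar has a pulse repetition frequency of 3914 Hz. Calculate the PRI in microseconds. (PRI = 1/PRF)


PRI = 1/3914 = 0.0002554931 s = 255.5 us

255.5 us


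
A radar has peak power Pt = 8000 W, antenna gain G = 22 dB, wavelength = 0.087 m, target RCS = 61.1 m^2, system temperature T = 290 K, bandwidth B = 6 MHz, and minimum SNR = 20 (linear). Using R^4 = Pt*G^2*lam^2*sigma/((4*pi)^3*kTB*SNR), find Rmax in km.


G_lin = 10^(22/10) = 158.489319
R^4 = 8000 * 158.489319^2 * 0.087^2 * 61.1 / ((4*pi)^3 * 1.38e-23 * 290 * 6000000.0 * 20)
R^4 = 9.75173e16 m^4
R_max = (9.75173e16)^(1/4) = 17671.4 m = 17.7 km

17.7 km


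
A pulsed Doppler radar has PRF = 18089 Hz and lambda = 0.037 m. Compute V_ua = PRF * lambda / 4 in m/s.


V_ua = 18089 * 0.037 / 4 = 167.3 m/s

167.3 m/s


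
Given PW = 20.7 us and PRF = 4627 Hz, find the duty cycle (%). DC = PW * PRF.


DC = 20.7e-6 * 4627 * 100 = 9.58%

9.58%


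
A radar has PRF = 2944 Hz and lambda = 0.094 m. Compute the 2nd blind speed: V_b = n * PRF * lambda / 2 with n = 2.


V_blind = 2 * 2944 * 0.094 / 2 = 276.7 m/s

276.7 m/s


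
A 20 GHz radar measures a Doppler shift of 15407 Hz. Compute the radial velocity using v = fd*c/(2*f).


v = 15407 * 3e8 / (2 * 20000000000.0) = 115.6 m/s

115.6 m/s


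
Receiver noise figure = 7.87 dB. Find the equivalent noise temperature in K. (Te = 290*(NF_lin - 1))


NF_lin = 10^(7.87/10) = 6.123504
Te = 290 * (6.123504 - 1) = 1485.8 K

1485.8 K


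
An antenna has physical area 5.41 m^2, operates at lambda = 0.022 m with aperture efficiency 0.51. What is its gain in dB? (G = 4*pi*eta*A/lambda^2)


G_linear = 4*pi*0.51*5.41/0.022^2 = 71636.1
G_dB = 10*log10(71636.1) = 48.6 dB

48.6 dB


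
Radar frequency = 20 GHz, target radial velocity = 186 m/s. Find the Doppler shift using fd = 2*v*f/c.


fd = 2 * 186 * 20000000000.0 / 3e8 = 24800.0 Hz

24800.0 Hz


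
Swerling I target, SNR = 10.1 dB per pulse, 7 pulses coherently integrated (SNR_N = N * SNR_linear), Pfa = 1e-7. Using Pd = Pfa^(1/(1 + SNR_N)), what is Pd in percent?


SNR_lin = 10^(10.1/10) = 10.23293
SNR_N = 7 * 10.23293 = 71.63051
1/(1 + SNR_N) = 1/72.63051 = 0.0137683
Pd = (1e-7)^0.0137683 = 0.80098
Pd = 80.1%

80.1%


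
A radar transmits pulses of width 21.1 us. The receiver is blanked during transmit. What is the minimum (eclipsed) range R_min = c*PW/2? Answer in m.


R_min = 3e8 * 21.1e-6 / 2 = 3165.0 m

3165.0 m


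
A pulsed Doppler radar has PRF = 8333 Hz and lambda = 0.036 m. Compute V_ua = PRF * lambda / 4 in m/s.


V_ua = 8333 * 0.036 / 4 = 75.0 m/s

75.0 m/s


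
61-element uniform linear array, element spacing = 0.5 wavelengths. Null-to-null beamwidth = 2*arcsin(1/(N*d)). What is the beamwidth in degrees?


1/(N*d) = 1/(61*0.5) = 0.032787
BW = 2*arcsin(0.032787) = 3.8 degrees

3.8 degrees


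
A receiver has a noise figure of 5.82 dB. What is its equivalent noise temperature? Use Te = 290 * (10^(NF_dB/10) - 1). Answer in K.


NF_lin = 10^(5.82/10) = 3.819443
Te = 290 * (3.819443 - 1) = 817.6 K

817.6 K


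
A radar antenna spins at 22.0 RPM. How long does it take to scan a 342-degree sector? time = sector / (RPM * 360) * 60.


t = 342 / (22.0 * 360) * 60 = 2.59 s

2.59 s


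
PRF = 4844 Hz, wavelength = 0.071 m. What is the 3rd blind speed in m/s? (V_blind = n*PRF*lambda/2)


V_blind = 3 * 4844 * 0.071 / 2 = 515.9 m/s

515.9 m/s


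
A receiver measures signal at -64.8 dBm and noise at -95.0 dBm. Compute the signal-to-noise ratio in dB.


SNR = -64.8 - (-95.0) = 30.2 dB

30.2 dB


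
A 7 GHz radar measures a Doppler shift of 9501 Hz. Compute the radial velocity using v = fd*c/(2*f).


v = 9501 * 3e8 / (2 * 7000000000.0) = 203.6 m/s

203.6 m/s


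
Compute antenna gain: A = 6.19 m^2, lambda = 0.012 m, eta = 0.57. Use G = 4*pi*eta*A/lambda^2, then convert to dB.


G_linear = 4*pi*0.57*6.19/0.012^2 = 307902.26
G_dB = 10*log10(307902.26) = 54.9 dB

54.9 dB


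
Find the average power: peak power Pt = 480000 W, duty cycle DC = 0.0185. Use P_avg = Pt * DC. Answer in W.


P_avg = 480000 * 0.0185 = 8880.0 W

8880.0 W


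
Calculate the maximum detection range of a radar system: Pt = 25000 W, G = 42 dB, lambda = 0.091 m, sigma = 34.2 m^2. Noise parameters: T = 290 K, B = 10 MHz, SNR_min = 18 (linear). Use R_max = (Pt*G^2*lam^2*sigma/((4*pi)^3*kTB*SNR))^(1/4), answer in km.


G_lin = 10^(42/10) = 15848.931925
R^4 = 25000 * 15848.931925^2 * 0.091^2 * 34.2 / ((4*pi)^3 * 1.38e-23 * 290 * 10000000.0 * 18)
R^4 = 1.24414e21 m^4
R_max = (1.24414e21)^(1/4) = 187809.4 m = 187.8 km

187.8 km


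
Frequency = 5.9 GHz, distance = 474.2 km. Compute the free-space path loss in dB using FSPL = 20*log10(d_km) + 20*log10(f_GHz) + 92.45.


20*log10(474.2) = 53.52
20*log10(5.9) = 15.42
FSPL = 161.4 dB

161.4 dB


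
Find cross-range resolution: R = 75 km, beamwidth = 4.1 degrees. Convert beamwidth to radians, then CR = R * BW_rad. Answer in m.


BW_rad = 0.071558499
CR = 75000 * 0.071558499 = 5366.9 m

5366.9 m


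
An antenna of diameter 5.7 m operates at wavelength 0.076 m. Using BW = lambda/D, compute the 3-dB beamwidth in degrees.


BW_rad = 0.076 / 5.7 = 0.013333
BW_deg = 0.76 degrees

0.76 degrees


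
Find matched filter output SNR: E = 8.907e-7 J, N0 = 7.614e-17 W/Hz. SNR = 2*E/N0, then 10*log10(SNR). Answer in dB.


SNR_lin = 2 * 8.907e-7 / 7.614e-17 = 2.34e10
SNR_dB = 10*log10(2.34e10) = 103.7 dB

103.7 dB


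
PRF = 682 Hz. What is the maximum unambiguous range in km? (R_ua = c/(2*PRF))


R_ua = 3e8 / (2 * 682) = 219941.3 m = 219.9 km

219.9 km


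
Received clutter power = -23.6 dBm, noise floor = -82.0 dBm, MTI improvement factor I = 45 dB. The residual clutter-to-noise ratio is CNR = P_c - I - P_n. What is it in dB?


CNR = -23.6 - 45 - (-82.0) = 13.4 dB

13.4 dB


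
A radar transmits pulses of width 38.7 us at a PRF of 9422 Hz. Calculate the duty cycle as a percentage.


DC = 38.7e-6 * 9422 * 100 = 36.46%

36.46%


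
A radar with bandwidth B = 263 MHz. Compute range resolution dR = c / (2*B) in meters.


dR = 3e8 / (2 * 263000000.0) = 0.57 m

0.57 m


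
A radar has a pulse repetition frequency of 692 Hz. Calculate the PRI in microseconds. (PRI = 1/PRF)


PRI = 1/692 = 0.0014450867 s = 1445.1 us

1445.1 us


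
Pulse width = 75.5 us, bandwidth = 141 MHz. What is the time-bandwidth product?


TBP = 75.5 * 141 = 10645.5

10645.5


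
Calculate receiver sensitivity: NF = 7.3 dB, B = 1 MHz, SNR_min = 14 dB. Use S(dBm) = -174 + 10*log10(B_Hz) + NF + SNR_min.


10*log10(1000000.0) = 60.0
S = -174 + 60.0 + 7.3 + 14 = -92.7 dBm

-92.7 dBm


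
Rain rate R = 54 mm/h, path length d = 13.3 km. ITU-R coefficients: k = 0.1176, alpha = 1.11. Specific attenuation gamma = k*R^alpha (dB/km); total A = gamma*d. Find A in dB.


gamma = 0.1176 * 54^1.11 = 9.848371 dB/km
A = 9.848371 * 13.3 = 130.98 dB

130.98 dB


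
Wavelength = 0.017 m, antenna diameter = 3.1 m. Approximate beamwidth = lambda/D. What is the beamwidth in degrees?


BW_rad = 0.017 / 3.1 = 0.005484
BW_deg = 0.31 degrees

0.31 degrees


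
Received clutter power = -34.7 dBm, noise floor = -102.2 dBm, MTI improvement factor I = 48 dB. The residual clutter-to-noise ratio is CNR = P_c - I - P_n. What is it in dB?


CNR = -34.7 - 48 - (-102.2) = 19.5 dB

19.5 dB


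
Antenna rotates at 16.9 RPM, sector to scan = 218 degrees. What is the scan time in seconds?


t = 218 / (16.9 * 360) * 60 = 2.15 s

2.15 s


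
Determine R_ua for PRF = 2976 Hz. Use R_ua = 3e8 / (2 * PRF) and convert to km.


R_ua = 3e8 / (2 * 2976) = 50403.2 m = 50.4 km

50.4 km


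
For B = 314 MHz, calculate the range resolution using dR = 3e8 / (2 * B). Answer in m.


dR = 3e8 / (2 * 314000000.0) = 0.48 m

0.48 m


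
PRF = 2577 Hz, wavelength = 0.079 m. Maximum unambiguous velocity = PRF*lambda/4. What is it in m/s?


V_ua = 2577 * 0.079 / 4 = 50.9 m/s

50.9 m/s


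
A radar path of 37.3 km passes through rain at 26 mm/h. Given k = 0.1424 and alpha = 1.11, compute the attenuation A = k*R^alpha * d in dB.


gamma = 0.1424 * 26^1.11 = 5.298225 dB/km
A = 5.298225 * 37.3 = 197.62 dB

197.62 dB


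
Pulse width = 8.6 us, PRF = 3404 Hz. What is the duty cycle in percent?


DC = 8.6e-6 * 3404 * 100 = 2.93%

2.93%


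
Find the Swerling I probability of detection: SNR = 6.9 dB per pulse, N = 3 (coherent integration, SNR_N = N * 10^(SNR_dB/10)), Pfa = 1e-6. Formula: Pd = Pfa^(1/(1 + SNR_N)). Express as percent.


SNR_lin = 10^(6.9/10) = 4.89779
SNR_N = 3 * 4.89779 = 14.69337
1/(1 + SNR_N) = 1/15.69337 = 0.0637212
Pd = (1e-6)^0.0637212 = 0.41464
Pd = 41.5%

41.5%


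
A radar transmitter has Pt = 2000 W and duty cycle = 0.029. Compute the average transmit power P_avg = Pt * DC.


P_avg = 2000 * 0.029 = 58.0 W

58.0 W


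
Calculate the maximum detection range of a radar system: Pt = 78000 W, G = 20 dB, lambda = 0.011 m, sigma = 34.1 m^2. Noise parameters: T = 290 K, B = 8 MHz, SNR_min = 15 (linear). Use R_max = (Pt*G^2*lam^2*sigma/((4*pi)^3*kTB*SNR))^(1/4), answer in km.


G_lin = 10^(20/10) = 100.0
R^4 = 78000 * 100.0^2 * 0.011^2 * 34.1 / ((4*pi)^3 * 1.38e-23 * 290 * 8000000.0 * 15)
R^4 = 3.37712e15 m^4
R_max = (3.37712e15)^(1/4) = 7623.2 m = 7.6 km

7.6 km


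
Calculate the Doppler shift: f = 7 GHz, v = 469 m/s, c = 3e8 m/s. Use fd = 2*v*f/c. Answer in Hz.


fd = 2 * 469 * 7000000000.0 / 3e8 = 21886.7 Hz

21886.7 Hz


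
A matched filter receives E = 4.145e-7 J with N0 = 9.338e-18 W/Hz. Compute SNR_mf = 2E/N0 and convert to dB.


SNR_lin = 2 * 4.145e-7 / 9.338e-18 = 8.878e10
SNR_dB = 10*log10(8.878e10) = 109.5 dB

109.5 dB


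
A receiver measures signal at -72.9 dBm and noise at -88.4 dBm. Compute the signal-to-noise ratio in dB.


SNR = -72.9 - (-88.4) = 15.5 dB

15.5 dB


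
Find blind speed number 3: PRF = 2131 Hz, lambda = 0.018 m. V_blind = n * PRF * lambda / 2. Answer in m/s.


V_blind = 3 * 2131 * 0.018 / 2 = 57.5 m/s

57.5 m/s


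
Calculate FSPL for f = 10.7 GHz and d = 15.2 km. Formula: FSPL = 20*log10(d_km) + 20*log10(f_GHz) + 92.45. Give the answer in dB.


20*log10(15.2) = 23.64
20*log10(10.7) = 20.59
FSPL = 136.7 dB

136.7 dB


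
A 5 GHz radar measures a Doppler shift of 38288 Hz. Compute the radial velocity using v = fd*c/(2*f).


v = 38288 * 3e8 / (2 * 5000000000.0) = 1148.6 m/s

1148.6 m/s


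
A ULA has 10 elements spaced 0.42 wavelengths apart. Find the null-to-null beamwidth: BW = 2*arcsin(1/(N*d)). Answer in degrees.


1/(N*d) = 1/(10*0.42) = 0.238095
BW = 2*arcsin(0.238095) = 27.5 degrees

27.5 degrees


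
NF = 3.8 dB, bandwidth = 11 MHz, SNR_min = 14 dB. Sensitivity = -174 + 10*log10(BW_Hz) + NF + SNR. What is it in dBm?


10*log10(11000000.0) = 70.41
S = -174 + 70.41 + 3.8 + 14 = -85.8 dBm

-85.8 dBm


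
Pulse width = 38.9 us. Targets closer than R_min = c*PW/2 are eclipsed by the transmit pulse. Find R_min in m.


R_min = 3e8 * 38.9e-6 / 2 = 5835.0 m

5835.0 m


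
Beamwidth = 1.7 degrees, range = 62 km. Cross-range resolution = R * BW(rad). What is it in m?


BW_rad = 0.029670597
CR = 62000 * 0.029670597 = 1839.6 m

1839.6 m


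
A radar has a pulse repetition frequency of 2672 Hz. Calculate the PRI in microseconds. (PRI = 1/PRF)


PRI = 1/2672 = 0.0003742515 s = 374.3 us

374.3 us


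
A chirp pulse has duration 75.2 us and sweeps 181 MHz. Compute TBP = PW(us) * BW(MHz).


TBP = 75.2 * 181 = 13611.2

13611.2


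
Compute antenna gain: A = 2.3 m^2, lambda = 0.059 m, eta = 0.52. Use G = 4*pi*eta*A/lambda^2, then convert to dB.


G_linear = 4*pi*0.52*2.3/0.059^2 = 4317.55
G_dB = 10*log10(4317.55) = 36.4 dB

36.4 dB


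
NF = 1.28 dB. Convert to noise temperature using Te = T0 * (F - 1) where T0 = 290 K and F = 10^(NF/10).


NF_lin = 10^(1.28/10) = 1.342765
Te = 290 * (1.342765 - 1) = 99.4 K

99.4 K


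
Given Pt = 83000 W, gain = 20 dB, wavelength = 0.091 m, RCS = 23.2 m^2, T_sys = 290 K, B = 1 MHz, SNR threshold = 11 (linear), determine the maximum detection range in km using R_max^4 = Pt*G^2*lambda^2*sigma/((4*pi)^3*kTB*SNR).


G_lin = 10^(20/10) = 100.0
R^4 = 83000 * 100.0^2 * 0.091^2 * 23.2 / ((4*pi)^3 * 1.38e-23 * 290 * 1000000.0 * 11)
R^4 = 1.82536e18 m^4
R_max = (1.82536e18)^(1/4) = 36756.8 m = 36.8 km

36.8 km


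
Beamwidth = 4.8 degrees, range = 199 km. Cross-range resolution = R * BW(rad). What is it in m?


BW_rad = 0.083775804
CR = 199000 * 0.083775804 = 16671.4 m

16671.4 m


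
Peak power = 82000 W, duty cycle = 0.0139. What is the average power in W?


P_avg = 82000 * 0.0139 = 1139.8 W

1139.8 W


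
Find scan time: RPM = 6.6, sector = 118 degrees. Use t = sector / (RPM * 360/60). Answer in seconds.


t = 118 / (6.6 * 360) * 60 = 2.98 s

2.98 s


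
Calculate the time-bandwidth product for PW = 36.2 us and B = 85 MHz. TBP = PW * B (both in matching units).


TBP = 36.2 * 85 = 3077.0

3077.0


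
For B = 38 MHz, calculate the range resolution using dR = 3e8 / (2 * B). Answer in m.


dR = 3e8 / (2 * 38000000.0) = 3.95 m

3.95 m


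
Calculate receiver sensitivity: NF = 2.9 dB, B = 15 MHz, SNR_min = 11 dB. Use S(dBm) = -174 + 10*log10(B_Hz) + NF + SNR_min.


10*log10(15000000.0) = 71.76
S = -174 + 71.76 + 2.9 + 11 = -88.3 dBm

-88.3 dBm


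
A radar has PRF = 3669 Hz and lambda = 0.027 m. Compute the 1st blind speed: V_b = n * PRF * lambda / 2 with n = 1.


V_blind = 1 * 3669 * 0.027 / 2 = 49.5 m/s

49.5 m/s


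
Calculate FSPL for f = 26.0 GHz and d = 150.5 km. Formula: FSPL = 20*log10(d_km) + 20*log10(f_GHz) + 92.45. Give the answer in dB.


20*log10(150.5) = 43.55
20*log10(26.0) = 28.3
FSPL = 164.3 dB

164.3 dB


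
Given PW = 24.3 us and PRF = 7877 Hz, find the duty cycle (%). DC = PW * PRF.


DC = 24.3e-6 * 7877 * 100 = 19.14%

19.14%


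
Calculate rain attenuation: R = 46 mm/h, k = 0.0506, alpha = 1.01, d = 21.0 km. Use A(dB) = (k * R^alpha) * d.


gamma = 0.0506 * 46^1.01 = 2.418443 dB/km
A = 2.418443 * 21.0 = 50.79 dB

50.79 dB


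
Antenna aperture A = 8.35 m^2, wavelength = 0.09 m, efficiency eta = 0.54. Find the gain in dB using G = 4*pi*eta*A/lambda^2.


G_linear = 4*pi*0.54*8.35/0.09^2 = 6995.28
G_dB = 10*log10(6995.28) = 38.4 dB

38.4 dB


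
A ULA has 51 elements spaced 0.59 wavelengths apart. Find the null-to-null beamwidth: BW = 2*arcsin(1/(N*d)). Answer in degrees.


1/(N*d) = 1/(51*0.59) = 0.033234
BW = 2*arcsin(0.033234) = 3.8 degrees

3.8 degrees
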